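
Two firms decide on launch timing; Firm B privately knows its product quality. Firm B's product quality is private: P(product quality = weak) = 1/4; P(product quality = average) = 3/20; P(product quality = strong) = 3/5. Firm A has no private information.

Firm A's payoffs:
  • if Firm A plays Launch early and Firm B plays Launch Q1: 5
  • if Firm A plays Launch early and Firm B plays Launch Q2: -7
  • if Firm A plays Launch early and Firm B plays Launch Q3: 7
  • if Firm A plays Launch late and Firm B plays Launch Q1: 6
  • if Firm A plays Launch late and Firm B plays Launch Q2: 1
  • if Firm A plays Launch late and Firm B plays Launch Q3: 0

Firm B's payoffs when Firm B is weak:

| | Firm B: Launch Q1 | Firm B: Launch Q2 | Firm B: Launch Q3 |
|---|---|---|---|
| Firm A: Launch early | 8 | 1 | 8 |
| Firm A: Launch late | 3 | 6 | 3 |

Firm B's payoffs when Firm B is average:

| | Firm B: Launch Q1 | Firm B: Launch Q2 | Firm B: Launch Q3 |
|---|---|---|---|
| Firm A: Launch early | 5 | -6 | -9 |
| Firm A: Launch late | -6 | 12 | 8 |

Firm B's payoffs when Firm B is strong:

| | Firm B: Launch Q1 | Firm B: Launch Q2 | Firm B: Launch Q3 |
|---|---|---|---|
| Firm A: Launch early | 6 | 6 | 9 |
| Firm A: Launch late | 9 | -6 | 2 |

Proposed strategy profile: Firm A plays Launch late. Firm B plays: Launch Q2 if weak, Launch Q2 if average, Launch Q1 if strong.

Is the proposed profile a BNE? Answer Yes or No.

Yes

A profile is a BNE iff every type of every player is best-responding given beliefs about the other side.
Firm A plays Launch late: E[Launch late] = 1/4·(1) + 3/20·(1) + 3/5·(6) = 4; E[Launch early] = 1/5. Best-responding. ✓
Firm B (product quality weak), facing Launch late: Launch Q1 gives 3, Launch Q2 gives 6, Launch Q3 gives 3. Proposed Launch Q2 is best. ✓
Firm B (product quality average), facing Launch late: Launch Q1 gives -6, Launch Q2 gives 12, Launch Q3 gives 8. Proposed Launch Q2 is best. ✓
Firm B (product quality strong), facing Launch late: Launch Q1 gives 9, Launch Q2 gives -6, Launch Q3 gives 2. Proposed Launch Q1 is best. ✓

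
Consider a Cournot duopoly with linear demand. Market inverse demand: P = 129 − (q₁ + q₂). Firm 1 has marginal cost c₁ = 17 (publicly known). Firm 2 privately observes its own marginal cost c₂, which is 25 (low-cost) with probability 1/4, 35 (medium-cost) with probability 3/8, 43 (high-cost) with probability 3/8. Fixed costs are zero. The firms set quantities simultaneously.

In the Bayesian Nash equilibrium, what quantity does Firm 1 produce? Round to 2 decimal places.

43.50

Each type of Firm 2 best-responds to q₁; Firm 1 best-responds to the expected q₂ over Firm 2's types.
Firm 2 with cost c maximizes (129 − (q₁+q₂) − c)·q₂, giving q₂(c) = (129 − c − q₁)/2.
E[c₂] = 1/4·25 + 3/8·35 + 3/8·43 = 35.5
Firm 1's FOC against E[q₂] yields q₁ = (129 − 2·17 + E[c₂])/3 = (129 − 34 + 35.5)/3 = 43.5.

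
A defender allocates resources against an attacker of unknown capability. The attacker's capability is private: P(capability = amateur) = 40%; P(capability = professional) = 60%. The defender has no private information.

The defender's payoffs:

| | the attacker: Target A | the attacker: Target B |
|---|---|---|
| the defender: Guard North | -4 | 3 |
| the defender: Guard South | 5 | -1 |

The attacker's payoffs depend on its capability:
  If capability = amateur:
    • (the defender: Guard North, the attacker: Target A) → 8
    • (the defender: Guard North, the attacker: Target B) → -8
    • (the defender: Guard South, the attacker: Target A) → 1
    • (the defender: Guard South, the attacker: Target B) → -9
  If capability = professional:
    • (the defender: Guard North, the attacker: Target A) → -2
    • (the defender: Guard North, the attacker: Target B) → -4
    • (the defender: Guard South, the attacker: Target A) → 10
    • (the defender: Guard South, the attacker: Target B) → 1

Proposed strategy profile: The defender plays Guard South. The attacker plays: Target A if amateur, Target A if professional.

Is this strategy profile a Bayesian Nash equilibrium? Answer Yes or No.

The defender plays Guard South: E[Guard South] = 0.4·(5) + 0.6·(5) = 5; E[Guard North] = -4. Best-responding. ✓
The attacker (capability amateur), facing Guard South: Target A gives 1, Target B gives -9. Proposed Target A is best. ✓
The attacker (capability professional), facing Guard South: Target A gives 10, Target B gives 1. Proposed Target A is best. ✓

Yes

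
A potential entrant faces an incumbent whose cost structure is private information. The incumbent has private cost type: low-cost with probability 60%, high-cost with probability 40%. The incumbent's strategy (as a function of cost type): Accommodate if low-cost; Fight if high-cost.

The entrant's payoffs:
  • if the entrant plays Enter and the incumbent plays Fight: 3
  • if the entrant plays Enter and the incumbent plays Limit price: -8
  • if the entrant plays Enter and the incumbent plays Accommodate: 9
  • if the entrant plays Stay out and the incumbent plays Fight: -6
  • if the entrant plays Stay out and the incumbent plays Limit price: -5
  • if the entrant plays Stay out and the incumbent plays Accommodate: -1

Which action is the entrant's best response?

Enter

E[Enter] = 0.6·(9) + 0.4·(3) = 6.6
E[Stay out] = 0.6·(-1) + 0.4·(-6) = -3
Best response: Enter (6.6 is the largest).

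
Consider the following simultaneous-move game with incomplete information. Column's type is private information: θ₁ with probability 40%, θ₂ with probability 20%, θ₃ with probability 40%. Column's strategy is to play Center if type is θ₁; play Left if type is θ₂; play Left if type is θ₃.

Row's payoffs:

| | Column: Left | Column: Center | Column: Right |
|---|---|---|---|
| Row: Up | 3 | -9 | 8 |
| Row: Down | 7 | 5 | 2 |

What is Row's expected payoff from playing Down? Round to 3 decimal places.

6.200

E[Down] = 0.4·5 + 0.2·7 + 0.4·7 = 2 + 1.4 + 2.8 = 6.2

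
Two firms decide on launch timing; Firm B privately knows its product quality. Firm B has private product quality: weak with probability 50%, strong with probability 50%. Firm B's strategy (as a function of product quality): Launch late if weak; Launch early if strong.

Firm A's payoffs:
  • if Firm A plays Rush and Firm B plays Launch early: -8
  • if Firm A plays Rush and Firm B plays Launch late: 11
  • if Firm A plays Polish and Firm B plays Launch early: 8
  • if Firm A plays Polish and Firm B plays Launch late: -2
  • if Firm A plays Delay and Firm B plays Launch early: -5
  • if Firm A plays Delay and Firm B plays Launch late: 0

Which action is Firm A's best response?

Polish

E[Rush] = 0.5·(11) + 0.5·(-8) = 1.5
E[Polish] = 0.5·(-2) + 0.5·(8) = 3
E[Delay] = 0.5·(0) + 0.5·(-5) = -2.5
Best response: Polish (3 is the largest).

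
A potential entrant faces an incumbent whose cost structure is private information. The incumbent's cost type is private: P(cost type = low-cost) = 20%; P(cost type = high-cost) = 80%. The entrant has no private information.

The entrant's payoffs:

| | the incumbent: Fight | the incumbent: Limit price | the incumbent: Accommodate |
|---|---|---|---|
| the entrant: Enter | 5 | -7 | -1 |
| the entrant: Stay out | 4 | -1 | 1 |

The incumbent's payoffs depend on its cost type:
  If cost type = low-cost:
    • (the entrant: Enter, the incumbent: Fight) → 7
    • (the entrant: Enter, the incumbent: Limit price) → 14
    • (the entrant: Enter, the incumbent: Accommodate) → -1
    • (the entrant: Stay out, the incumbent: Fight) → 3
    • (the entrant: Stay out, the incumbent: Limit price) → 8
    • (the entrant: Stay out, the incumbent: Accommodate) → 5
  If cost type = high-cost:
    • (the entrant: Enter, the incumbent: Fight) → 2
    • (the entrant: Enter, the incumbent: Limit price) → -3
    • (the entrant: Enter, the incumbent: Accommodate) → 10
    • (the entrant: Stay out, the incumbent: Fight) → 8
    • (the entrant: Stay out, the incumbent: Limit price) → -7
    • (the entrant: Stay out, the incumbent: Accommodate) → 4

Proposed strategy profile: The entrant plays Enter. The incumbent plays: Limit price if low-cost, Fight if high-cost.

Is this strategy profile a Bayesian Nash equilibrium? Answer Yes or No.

The entrant plays Enter: E[Enter] = 0.2·(-7) + 0.8·(5) = 2.6; E[Stay out] = 3. Not best-responding. ✗
The incumbent (cost type low-cost), facing Enter: Fight gives 7, Limit price gives 14, Accommodate gives -1. Proposed Limit price is best. ✓
The incumbent (cost type high-cost), facing Enter: Fight gives 2, Limit price gives -3, Accommodate gives 10. Proposed Fight is not best — profitable deviation exists. ✗

No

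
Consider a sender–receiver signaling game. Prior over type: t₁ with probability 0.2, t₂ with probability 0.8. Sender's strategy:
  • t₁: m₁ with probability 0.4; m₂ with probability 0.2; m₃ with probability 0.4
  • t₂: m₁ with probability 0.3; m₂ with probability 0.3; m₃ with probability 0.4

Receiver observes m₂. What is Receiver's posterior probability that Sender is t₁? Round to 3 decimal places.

0.143

P(m₂) = 0.2·0.2 + 0.8·0.3 = 0.28
P(t₁ | m₂) = (0.2·0.2) / 0.28 = 0.04 / 0.28 = 0.142857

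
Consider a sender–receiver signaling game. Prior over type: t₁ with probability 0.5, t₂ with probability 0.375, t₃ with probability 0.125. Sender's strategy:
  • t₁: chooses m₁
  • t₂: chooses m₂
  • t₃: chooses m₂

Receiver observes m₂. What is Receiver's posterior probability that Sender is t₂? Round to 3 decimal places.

0.750

Apply Bayes' rule using the sender's strategy as the likelihood.
P(m₂) = 0.5·0 + 0.375·1 + 0.125·1 = 0.5
P(t₂ | m₂) = (0.375·1) / 0.5 = 0.375 / 0.5 = 0.75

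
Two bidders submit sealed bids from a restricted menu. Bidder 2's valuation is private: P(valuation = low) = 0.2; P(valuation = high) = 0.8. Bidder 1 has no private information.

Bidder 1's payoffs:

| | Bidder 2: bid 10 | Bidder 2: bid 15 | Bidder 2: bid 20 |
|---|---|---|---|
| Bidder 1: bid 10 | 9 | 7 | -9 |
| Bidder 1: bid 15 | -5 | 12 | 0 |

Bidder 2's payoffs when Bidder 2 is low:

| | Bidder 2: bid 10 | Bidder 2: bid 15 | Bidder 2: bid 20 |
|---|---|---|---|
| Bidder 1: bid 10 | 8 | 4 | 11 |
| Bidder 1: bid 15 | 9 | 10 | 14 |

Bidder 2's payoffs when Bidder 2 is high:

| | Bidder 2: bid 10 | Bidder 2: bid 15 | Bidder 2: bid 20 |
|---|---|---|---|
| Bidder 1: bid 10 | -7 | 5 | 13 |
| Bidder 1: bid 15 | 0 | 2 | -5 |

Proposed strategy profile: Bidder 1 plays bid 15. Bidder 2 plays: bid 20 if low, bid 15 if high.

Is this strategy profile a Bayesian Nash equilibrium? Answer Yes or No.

A profile is a BNE iff every type of every player is best-responding given beliefs about the other side.
Bidder 1 plays bid 15: E[bid 15] = 0.2·(0) + 0.8·(12) = 9.6; E[bid 10] = 3.8. Best-responding. ✓
Bidder 2 (valuation low), facing bid 15: bid 10 gives 9, bid 15 gives 10, bid 20 gives 14. Proposed bid 20 is best. ✓
Bidder 2 (valuation high), facing bid 15: bid 10 gives 0, bid 15 gives 2, bid 20 gives -5. Proposed bid 15 is best. ✓

Yes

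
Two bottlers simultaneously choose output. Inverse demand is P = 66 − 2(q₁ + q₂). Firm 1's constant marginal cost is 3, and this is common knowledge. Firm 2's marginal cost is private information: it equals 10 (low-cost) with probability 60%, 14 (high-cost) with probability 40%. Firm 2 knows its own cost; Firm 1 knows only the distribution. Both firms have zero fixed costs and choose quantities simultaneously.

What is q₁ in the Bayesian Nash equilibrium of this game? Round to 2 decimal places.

Firm 2 with cost c maximizes (66 − 2(q₁+q₂) − c)·q₂, giving q₂(c) = (66 − c − 2q₁)/4.
E[c₂] = 0.6·10 + 0.4·14 = 11.6
Firm 1's FOC against E[q₂] yields q₁ = (66 − 2·3 + E[c₂])/6 = (66 − 6 + 11.6)/6 = 11.9333.

11.93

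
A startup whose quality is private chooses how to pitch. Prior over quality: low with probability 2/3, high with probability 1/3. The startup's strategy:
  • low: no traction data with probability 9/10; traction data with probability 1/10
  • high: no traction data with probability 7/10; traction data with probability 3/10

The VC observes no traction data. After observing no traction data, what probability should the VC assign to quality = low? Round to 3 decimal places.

P(no traction data) = (2/3)·(9/10) + (1/3)·(7/10) = 5/6
P(low | no traction data) = ((2/3)·(9/10)) / (5/6) = (3/5) / (5/6) = 18/25

0.720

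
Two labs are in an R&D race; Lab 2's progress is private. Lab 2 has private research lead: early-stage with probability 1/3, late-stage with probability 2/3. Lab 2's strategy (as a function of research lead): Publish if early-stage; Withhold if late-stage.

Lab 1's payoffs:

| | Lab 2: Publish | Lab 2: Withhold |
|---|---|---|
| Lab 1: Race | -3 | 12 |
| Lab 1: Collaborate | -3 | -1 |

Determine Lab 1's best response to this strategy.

Race

Compute Lab 1's expected payoff for each action, taking the expectation over Lab 2's type.
E[Race] = 1/3·(-3) + 2/3·(12) = 7
E[Collaborate] = 1/3·(-3) + 2/3·(-1) = -5/3
Best response: Race (7 is the largest).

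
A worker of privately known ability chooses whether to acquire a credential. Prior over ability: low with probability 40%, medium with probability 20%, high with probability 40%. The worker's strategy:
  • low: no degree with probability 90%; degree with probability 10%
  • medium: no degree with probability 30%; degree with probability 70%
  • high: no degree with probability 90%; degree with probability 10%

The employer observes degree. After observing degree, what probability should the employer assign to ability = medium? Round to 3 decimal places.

0.636

Apply Bayes' rule using the sender's strategy as the likelihood.
P(degree) = 0.4·0.1 + 0.2·0.7 + 0.4·0.1 = 0.22
P(medium | degree) = (0.2·0.7) / 0.22 = 0.14 / 0.22 = 0.636364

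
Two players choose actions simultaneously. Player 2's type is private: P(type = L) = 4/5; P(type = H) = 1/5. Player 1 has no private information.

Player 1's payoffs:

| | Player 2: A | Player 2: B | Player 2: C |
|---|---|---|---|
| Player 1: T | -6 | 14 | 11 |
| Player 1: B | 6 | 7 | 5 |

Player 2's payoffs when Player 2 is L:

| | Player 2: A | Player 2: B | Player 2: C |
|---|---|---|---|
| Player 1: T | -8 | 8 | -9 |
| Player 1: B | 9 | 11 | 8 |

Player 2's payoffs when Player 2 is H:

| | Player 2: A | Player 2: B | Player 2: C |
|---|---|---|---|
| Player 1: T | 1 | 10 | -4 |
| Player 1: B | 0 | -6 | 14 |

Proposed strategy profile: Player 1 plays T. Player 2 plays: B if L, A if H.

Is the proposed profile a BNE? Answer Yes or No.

Player 1 plays T: E[T] = 4/5·(14) + 1/5·(-6) = 10; E[B] = 34/5. Best-responding. ✓
Player 2 (type L), facing T: A gives -8, B gives 8, C gives -9. Proposed B is best. ✓
Player 2 (type H), facing T: A gives 1, B gives 10, C gives -4. Proposed A is not best — profitable deviation exists. ✗

No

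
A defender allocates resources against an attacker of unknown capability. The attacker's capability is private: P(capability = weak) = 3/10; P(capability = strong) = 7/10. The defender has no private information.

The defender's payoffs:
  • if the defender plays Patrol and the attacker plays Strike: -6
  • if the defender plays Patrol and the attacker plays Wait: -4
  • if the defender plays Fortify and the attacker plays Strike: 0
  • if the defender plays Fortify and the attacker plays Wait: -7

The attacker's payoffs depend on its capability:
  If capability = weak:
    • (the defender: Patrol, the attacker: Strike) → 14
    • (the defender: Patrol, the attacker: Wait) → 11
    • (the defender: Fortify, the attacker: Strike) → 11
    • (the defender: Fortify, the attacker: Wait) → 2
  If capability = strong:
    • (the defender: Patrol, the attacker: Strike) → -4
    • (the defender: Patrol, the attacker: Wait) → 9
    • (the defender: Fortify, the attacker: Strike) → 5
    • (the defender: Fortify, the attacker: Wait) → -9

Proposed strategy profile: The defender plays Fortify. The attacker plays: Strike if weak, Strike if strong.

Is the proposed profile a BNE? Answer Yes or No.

The defender plays Fortify: E[Fortify] = 3/10·(0) + 7/10·(0) = 0; E[Patrol] = -6. Best-responding. ✓
The attacker (capability weak), facing Fortify: Strike gives 11, Wait gives 2. Proposed Strike is best. ✓
The attacker (capability strong), facing Fortify: Strike gives 5, Wait gives -9. Proposed Strike is best. ✓

Yes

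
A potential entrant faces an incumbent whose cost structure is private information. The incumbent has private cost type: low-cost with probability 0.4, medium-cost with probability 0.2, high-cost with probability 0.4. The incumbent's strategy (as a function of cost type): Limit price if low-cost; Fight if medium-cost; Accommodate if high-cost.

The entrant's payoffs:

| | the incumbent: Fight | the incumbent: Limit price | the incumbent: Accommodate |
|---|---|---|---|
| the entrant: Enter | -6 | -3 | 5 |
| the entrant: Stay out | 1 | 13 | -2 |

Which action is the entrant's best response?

E[Enter] = 0.4·(-3) + 0.2·(-6) + 0.4·(5) = -0.4
E[Stay out] = 0.4·(13) + 0.2·(1) + 0.4·(-2) = 4.6
Best response: Stay out (4.6 is the largest).

Stay out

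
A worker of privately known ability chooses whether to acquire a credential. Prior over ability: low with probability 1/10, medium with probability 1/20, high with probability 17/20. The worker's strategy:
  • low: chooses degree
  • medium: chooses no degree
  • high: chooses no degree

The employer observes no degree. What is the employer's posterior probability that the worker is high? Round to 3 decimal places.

0.944

P(no degree) = (1/10)·0 + (1/20)·1 + (17/20)·1 = 9/10
P(high | no degree) = ((17/20)·1) / (9/10) = (17/20) / (9/10) = 17/18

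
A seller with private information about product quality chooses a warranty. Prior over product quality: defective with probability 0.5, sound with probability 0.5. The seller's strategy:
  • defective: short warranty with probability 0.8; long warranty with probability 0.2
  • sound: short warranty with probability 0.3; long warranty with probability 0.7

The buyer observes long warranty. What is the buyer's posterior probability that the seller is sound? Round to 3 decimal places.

Apply Bayes' rule using the sender's strategy as the likelihood.
P(long warranty) = 0.5·0.2 + 0.5·0.7 = 0.45
P(sound | long warranty) = (0.5·0.7) / 0.45 = 0.35 / 0.45 = 0.777778

0.778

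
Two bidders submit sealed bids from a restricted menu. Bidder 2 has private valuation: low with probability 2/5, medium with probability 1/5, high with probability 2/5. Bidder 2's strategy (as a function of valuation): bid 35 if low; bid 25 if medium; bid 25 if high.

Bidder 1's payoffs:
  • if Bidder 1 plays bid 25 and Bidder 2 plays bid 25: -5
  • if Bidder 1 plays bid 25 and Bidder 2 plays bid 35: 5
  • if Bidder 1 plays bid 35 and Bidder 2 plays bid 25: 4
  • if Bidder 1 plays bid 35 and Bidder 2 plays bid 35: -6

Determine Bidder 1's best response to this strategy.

Compute Bidder 1's expected payoff for each action, taking the expectation over Bidder 2's type.
E[bid 25] = 2/5·(5) + 1/5·(-5) + 2/5·(-5) = -1
E[bid 35] = 2/5·(-6) + 1/5·(4) + 2/5·(4) = 0
Best response: bid 35 (0 is the largest).

bid 35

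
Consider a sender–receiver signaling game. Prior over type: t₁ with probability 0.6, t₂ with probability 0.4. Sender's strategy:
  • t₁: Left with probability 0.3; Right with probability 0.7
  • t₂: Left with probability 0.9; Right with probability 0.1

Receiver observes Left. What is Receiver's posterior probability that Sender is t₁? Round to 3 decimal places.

0.333

P(Left) = 0.6·0.3 + 0.4·0.9 = 0.54
P(t₁ | Left) = (0.6·0.3) / 0.54 = 0.18 / 0.54 = 0.333333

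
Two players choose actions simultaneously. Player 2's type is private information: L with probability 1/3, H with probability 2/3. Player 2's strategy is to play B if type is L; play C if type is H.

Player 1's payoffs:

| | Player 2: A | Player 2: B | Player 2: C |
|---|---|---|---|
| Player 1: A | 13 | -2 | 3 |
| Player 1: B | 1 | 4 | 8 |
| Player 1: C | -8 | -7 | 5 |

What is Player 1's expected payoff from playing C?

E[C] = 1/3·(-7) + 2/3·5 = (-7/3) + 10/3 = 1

1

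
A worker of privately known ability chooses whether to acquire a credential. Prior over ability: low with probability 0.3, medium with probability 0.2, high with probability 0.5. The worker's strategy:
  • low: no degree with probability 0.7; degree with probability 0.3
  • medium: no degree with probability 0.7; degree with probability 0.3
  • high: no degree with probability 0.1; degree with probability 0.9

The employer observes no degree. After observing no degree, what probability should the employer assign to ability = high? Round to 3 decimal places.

Apply Bayes' rule using the sender's strategy as the likelihood.
P(no degree) = 0.3·0.7 + 0.2·0.7 + 0.5·0.1 = 0.4
P(high | no degree) = (0.5·0.1) / 0.4 = 0.05 / 0.4 = 0.125

0.125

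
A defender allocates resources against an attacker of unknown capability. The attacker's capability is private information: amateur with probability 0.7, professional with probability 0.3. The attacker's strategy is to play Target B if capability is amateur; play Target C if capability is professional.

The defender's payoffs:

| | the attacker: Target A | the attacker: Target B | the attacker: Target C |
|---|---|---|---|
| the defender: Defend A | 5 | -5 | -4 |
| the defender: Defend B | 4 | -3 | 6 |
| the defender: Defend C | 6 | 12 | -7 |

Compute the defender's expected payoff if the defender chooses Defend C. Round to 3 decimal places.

E[Defend C] = 0.7·12 + 0.3·(-7) = 8.4 + (-2.1) = 6.3

6.300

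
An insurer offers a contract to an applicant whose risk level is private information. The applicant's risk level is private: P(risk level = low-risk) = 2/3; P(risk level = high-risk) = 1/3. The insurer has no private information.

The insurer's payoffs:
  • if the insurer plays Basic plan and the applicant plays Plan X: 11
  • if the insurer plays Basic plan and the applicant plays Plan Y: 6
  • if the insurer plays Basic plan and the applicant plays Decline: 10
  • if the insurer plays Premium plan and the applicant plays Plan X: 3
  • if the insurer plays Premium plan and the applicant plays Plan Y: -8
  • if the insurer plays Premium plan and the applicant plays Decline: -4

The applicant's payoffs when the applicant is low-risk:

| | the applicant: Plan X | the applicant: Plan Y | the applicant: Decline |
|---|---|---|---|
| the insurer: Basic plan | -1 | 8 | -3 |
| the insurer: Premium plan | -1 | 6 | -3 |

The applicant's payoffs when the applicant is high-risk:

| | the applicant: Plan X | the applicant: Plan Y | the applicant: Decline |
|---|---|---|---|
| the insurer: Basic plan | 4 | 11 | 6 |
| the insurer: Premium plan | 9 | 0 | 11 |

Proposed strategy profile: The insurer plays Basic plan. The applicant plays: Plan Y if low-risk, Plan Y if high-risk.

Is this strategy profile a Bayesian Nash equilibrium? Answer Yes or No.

Yes

The insurer plays Basic plan: E[Basic plan] = 2/3·(6) + 1/3·(6) = 6; E[Premium plan] = -8. Best-responding. ✓
The applicant (risk level low-risk), facing Basic plan: Plan X gives -1, Plan Y gives 8, Decline gives -3. Proposed Plan Y is best. ✓
The applicant (risk level high-risk), facing Basic plan: Plan X gives 4, Plan Y gives 11, Decline gives 6. Proposed Plan Y is best. ✓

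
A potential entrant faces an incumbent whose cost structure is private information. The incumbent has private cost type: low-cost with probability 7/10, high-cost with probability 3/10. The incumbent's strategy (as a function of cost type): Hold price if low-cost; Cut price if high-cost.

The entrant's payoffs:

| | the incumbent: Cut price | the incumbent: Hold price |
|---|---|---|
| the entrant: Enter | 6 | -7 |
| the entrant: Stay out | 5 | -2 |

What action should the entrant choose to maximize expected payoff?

Stay out

Compute the entrant's expected payoff for each action, taking the expectation over the incumbent's type.
E[Enter] = 7/10·(-7) + 3/10·(6) = -31/10
E[Stay out] = 7/10·(-2) + 3/10·(5) = 1/10
Best response: Stay out (1/10 is the largest).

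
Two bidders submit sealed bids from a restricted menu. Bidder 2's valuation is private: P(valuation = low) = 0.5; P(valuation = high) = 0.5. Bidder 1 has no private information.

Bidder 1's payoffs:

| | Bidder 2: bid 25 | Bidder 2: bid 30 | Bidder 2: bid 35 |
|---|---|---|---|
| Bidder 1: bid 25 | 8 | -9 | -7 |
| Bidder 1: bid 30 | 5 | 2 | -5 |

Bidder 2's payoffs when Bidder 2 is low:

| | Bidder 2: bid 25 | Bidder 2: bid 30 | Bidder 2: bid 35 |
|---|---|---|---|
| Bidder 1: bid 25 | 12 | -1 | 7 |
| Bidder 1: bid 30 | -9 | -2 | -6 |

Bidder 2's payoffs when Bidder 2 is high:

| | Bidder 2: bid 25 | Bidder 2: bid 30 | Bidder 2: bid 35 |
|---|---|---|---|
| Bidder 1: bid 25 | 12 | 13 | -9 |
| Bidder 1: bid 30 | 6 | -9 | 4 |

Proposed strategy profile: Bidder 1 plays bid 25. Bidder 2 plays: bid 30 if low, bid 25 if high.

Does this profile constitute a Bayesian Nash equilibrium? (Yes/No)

No

A profile is a BNE iff every type of every player is best-responding given beliefs about the other side.
Bidder 1 plays bid 25: E[bid 25] = 0.5·(-9) + 0.5·(8) = -0.5; E[bid 30] = 3.5. Not best-responding. ✗
Bidder 2 (valuation low), facing bid 25: bid 25 gives 12, bid 30 gives -1, bid 35 gives 7. Proposed bid 30 is not best — profitable deviation exists. ✗
Bidder 2 (valuation high), facing bid 25: bid 25 gives 12, bid 30 gives 13, bid 35 gives -9. Proposed bid 25 is not best — profitable deviation exists. ✗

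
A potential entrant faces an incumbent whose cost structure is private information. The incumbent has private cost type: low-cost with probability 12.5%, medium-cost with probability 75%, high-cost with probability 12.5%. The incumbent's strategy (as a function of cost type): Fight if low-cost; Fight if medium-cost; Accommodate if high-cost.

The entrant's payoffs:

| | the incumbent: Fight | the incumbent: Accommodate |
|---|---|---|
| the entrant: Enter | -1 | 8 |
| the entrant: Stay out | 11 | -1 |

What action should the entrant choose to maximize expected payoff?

E[Enter] = 0.125·(-1) + 0.75·(-1) + 0.125·(8) = 0.125
E[Stay out] = 0.125·(11) + 0.75·(11) + 0.125·(-1) = 9.5
Best response: Stay out (9.5 is the largest).

Stay out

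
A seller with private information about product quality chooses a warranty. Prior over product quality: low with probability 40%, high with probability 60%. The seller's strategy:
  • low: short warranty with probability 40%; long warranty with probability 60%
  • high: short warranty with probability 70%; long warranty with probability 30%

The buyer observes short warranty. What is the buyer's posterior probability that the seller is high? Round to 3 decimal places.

0.724

P(short warranty) = 0.4·0.4 + 0.6·0.7 = 0.58
P(high | short warranty) = (0.6·0.7) / 0.58 = 0.42 / 0.58 = 0.724138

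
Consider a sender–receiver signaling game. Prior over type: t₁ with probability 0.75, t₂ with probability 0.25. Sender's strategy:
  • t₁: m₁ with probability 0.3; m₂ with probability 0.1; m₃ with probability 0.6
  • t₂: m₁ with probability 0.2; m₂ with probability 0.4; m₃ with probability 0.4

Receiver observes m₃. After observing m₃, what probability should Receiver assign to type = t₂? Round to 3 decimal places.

P(m₃) = 0.75·0.6 + 0.25·0.4 = 0.55
P(t₂ | m₃) = (0.25·0.4) / 0.55 = 0.1 / 0.55 = 0.181818

0.182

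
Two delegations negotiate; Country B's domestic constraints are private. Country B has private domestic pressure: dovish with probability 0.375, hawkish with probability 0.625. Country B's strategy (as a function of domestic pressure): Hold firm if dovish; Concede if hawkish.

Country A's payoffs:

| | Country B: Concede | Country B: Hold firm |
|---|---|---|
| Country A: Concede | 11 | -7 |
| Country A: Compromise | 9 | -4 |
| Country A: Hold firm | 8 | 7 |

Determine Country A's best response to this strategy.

E[Concede] = 0.375·(-7) + 0.625·(11) = 4.25
E[Compromise] = 0.375·(-4) + 0.625·(9) = 4.125
E[Hold firm] = 0.375·(7) + 0.625·(8) = 7.625
Best response: Hold firm (7.625 is the largest).

Hold firm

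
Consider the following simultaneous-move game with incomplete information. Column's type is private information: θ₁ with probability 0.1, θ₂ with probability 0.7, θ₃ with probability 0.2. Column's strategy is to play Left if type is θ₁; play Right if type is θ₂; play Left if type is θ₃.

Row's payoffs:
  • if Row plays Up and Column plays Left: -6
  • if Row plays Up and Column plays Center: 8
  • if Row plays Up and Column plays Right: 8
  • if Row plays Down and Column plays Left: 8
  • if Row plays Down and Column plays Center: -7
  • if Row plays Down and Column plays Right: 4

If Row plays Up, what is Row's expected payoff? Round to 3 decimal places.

3.800

E[Up] = 0.1·(-6) + 0.7·8 + 0.2·(-6) = (-0.6) + 5.6 + (-1.2) = 3.8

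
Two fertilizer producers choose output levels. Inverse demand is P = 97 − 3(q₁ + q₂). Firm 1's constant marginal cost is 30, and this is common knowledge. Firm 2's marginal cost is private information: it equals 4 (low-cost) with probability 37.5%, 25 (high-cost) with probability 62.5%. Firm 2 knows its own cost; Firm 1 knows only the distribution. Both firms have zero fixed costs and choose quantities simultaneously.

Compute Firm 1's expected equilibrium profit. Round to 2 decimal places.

108.50

Each type of Firm 2 best-responds to q₁; Firm 1 best-responds to the expected q₂ over Firm 2's types.
Firm 2 with cost c maximizes (97 − 3(q₁+q₂) − c)·q₂, giving q₂(c) = (97 − c − 3q₁)/6.
E[c₂] = 0.375·4 + 0.625·25 = 17.125
Firm 1's FOC against E[q₂] yields q₁ = (97 − 2·30 + E[c₂])/9 = (97 − 60 + 17.125)/9 = 6.01389.
E[P] = 97 − 3·(q₁ + E[q₂]) = 48.0417; Firm 1's expected profit = (E[P] − 30)·q₁ = (48.0417 − 30)·6.01389 = 108.501.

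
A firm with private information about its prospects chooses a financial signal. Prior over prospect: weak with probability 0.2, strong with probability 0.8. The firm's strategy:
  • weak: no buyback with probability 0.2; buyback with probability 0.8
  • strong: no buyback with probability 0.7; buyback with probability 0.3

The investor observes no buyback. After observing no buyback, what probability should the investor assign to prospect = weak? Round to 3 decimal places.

0.067

P(no buyback) = 0.2·0.2 + 0.8·0.7 = 0.6
P(weak | no buyback) = (0.2·0.2) / 0.6 = 0.04 / 0.6 = 0.0666667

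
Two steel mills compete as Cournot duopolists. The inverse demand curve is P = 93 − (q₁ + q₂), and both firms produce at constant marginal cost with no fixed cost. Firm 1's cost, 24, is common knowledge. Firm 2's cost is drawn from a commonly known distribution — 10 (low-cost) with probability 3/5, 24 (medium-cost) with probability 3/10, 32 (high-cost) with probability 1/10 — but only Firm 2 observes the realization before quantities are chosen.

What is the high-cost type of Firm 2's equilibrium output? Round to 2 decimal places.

Type-c best response for Firm 2: q₂(c) = (93 − c)/2 − q₁/2.
Firm 1 maximizes expected profit; its first-order condition is 93 − 2q₁ − E[q₂] − 24 = 0.
Substituting E[q₂] and solving: E[c₂] = 16.4, so q₁ = (93 − 2·24 + 16.4)/3 = 20.4667.
q₂(high-cost) = (93 − 32 − 20.4667)/2 = 20.2667.

20.27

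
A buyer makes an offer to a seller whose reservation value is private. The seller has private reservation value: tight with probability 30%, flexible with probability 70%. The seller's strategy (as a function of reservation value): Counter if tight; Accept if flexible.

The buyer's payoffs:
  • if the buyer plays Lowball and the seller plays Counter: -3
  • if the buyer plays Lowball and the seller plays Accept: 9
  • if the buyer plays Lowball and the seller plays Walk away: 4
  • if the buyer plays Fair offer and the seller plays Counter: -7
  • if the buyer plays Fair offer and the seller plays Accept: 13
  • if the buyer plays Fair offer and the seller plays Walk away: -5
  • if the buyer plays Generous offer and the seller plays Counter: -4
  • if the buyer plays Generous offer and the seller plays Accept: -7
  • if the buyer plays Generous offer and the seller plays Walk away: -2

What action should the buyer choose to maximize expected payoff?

E[Lowball] = 0.3·(-3) + 0.7·(9) = 5.4
E[Fair offer] = 0.3·(-7) + 0.7·(13) = 7
E[Generous offer] = 0.3·(-4) + 0.7·(-7) = -6.1
Best response: Fair offer (7 is the largest).

Fair offer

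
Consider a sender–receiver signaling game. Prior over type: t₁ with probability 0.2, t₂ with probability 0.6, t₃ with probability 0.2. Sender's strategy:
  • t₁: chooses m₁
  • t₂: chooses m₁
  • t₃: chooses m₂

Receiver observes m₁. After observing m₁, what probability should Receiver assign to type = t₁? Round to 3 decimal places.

P(m₁) = 0.2·1 + 0.6·1 + 0.2·0 = 0.8
P(t₁ | m₁) = (0.2·1) / 0.8 = 0.2 / 0.8 = 0.25

0.250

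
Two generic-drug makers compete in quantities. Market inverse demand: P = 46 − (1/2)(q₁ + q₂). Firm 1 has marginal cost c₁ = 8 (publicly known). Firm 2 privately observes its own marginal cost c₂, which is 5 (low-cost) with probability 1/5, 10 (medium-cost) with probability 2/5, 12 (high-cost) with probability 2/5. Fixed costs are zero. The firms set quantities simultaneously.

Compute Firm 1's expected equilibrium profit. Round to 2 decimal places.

352.01

Firm 2 with cost c maximizes (46 − (1/2)(q₁+q₂) − c)·q₂, giving q₂(c) = (46 − c − (1/2)q₁).
E[c₂] = 1/5·5 + 2/5·10 + 2/5·12 = 9.8
Firm 1's FOC against E[q₂] yields q₁ = (46 − 2·8 + E[c₂])/(3/2) = (46 − 16 + 9.8)/(3/2) = 26.5333.
E[P] = 46 − (1/2)·(q₁ + E[q₂]) = 21.2667; Firm 1's expected profit = (E[P] − 8)·q₁ = (21.2667 − 8)·26.5333 = 352.009.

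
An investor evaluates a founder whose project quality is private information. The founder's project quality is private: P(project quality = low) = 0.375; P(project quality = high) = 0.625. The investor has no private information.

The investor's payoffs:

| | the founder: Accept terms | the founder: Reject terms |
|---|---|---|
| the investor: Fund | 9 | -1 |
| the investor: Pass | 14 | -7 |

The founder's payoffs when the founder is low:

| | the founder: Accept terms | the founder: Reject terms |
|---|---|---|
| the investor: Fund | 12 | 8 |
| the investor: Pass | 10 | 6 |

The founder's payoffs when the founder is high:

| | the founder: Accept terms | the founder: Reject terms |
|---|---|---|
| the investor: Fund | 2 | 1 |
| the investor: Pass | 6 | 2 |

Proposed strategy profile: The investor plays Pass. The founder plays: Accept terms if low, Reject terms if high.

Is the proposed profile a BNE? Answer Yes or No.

The investor plays Pass: E[Pass] = 0.375·(14) + 0.625·(-7) = 0.875; E[Fund] = 2.75. Not best-responding. ✗
The founder (project quality low), facing Pass: Accept terms gives 10, Reject terms gives 6. Proposed Accept terms is best. ✓
The founder (project quality high), facing Pass: Accept terms gives 6, Reject terms gives 2. Proposed Reject terms is not best — profitable deviation exists. ✗

No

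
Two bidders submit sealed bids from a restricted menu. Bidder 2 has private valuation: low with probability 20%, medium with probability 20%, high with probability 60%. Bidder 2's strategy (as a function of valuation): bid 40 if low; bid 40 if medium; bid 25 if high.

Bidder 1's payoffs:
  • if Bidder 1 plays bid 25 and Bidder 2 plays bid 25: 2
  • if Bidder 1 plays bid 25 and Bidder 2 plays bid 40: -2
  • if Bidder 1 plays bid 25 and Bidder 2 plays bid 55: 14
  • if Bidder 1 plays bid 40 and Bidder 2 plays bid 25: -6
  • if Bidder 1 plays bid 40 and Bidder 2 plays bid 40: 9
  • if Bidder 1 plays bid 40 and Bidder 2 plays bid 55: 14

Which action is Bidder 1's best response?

bid 25

Compute Bidder 1's expected payoff for each action, taking the expectation over Bidder 2's type.
E[bid 25] = 0.2·(-2) + 0.2·(-2) + 0.6·(2) = 0.4
E[bid 40] = 0.2·(9) + 0.2·(9) + 0.6·(-6) = 0
Best response: bid 25 (0.4 is the largest).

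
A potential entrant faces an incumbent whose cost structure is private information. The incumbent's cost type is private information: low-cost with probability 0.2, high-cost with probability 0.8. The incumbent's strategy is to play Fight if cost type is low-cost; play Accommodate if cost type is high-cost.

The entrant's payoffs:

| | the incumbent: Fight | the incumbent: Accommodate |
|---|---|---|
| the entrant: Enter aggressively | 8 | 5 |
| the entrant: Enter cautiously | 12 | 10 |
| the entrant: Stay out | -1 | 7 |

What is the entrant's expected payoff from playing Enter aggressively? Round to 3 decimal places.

5.600

E[Enter aggressively] = 0.2·8 + 0.8·5 = 1.6 + 4 = 5.6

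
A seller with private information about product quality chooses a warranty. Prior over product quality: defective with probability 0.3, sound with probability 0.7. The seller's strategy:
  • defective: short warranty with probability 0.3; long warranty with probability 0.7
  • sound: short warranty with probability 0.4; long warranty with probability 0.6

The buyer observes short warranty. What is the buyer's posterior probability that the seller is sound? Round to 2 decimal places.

P(short warranty) = 0.3·0.3 + 0.7·0.4 = 0.37
P(sound | short warranty) = (0.7·0.4) / 0.37 = 0.28 / 0.37 = 0.756757

0.76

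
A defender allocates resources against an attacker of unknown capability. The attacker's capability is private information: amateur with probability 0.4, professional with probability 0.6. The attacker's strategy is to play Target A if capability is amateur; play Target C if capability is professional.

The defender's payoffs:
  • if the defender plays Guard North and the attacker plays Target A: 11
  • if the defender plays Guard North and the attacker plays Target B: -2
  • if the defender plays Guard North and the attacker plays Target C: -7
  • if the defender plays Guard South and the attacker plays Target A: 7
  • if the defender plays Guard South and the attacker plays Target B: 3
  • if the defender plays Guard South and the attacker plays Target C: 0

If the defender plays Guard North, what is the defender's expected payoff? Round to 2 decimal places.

Take the expectation over the attacker's capability, weighting each type's action by its prior probability.
E[Guard North] = 0.4·11 + 0.6·(-7) = 4.4 + (-4.2) = 0.2

0.20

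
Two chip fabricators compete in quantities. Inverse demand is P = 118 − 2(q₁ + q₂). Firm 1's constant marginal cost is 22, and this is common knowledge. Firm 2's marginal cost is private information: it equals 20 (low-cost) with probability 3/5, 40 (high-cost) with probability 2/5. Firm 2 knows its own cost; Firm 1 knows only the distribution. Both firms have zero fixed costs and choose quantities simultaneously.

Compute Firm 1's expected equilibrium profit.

578

Type-c best response for Firm 2: q₂(c) = (118 − c)/4 − q₁/2.
Firm 1 maximizes expected profit; its first-order condition is 118 − 4q₁ − 2E[q₂] − 22 = 0.
Substituting E[q₂] and solving: E[c₂] = 28, so q₁ = (118 − 2·22 + 28)/6 = 17.
E[P] = 118 − 2·(q₁ + E[q₂]) = 56; Firm 1's expected profit = (E[P] − 22)·q₁ = (56 − 22)·17 = 578.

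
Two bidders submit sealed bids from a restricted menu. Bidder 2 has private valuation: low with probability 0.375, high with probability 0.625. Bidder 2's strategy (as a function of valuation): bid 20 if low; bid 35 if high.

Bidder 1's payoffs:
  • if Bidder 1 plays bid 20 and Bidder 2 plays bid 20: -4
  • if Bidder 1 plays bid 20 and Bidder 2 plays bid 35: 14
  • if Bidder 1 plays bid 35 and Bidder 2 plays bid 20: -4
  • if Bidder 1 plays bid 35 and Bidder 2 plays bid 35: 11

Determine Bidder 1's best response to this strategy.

bid 20

Compute Bidder 1's expected payoff for each action, taking the expectation over Bidder 2's type.
E[bid 20] = 0.375·(-4) + 0.625·(14) = 7.25
E[bid 35] = 0.375·(-4) + 0.625·(11) = 5.375
Best response: bid 20 (7.25 is the largest).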